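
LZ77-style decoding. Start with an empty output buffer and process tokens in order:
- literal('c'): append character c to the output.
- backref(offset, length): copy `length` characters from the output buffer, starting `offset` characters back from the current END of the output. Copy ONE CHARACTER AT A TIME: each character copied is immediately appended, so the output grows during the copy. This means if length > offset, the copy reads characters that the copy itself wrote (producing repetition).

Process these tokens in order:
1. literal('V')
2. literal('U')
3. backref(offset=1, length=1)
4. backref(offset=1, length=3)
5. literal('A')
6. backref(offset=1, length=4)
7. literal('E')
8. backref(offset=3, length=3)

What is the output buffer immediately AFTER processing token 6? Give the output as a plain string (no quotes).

Answer: VUUUUUAAAAA

Derivation:
Token 1: literal('V'). Output: "V"
Token 2: literal('U'). Output: "VU"
Token 3: backref(off=1, len=1). Copied 'U' from pos 1. Output: "VUU"
Token 4: backref(off=1, len=3) (overlapping!). Copied 'UUU' from pos 2. Output: "VUUUUU"
Token 5: literal('A'). Output: "VUUUUUA"
Token 6: backref(off=1, len=4) (overlapping!). Copied 'AAAA' from pos 6. Output: "VUUUUUAAAAA"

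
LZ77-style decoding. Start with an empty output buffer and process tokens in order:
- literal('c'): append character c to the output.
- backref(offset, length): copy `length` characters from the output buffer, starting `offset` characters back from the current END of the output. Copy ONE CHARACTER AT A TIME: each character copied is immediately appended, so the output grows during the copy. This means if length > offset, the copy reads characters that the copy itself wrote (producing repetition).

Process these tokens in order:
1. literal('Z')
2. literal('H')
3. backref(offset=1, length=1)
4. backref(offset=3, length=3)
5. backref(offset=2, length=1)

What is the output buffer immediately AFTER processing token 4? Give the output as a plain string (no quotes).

Token 1: literal('Z'). Output: "Z"
Token 2: literal('H'). Output: "ZH"
Token 3: backref(off=1, len=1). Copied 'H' from pos 1. Output: "ZHH"
Token 4: backref(off=3, len=3). Copied 'ZHH' from pos 0. Output: "ZHHZHH"

Answer: ZHHZHH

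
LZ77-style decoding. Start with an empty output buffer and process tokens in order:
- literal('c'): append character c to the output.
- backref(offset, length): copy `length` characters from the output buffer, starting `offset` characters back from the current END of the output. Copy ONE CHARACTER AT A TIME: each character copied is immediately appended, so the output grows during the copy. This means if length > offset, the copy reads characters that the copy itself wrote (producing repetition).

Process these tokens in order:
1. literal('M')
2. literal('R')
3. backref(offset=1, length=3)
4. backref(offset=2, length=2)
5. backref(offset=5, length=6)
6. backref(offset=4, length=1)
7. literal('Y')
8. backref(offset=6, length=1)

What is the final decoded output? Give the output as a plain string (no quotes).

Token 1: literal('M'). Output: "M"
Token 2: literal('R'). Output: "MR"
Token 3: backref(off=1, len=3) (overlapping!). Copied 'RRR' from pos 1. Output: "MRRRR"
Token 4: backref(off=2, len=2). Copied 'RR' from pos 3. Output: "MRRRRRR"
Token 5: backref(off=5, len=6) (overlapping!). Copied 'RRRRRR' from pos 2. Output: "MRRRRRRRRRRRR"
Token 6: backref(off=4, len=1). Copied 'R' from pos 9. Output: "MRRRRRRRRRRRRR"
Token 7: literal('Y'). Output: "MRRRRRRRRRRRRRY"
Token 8: backref(off=6, len=1). Copied 'R' from pos 9. Output: "MRRRRRRRRRRRRRYR"

Answer: MRRRRRRRRRRRRRYR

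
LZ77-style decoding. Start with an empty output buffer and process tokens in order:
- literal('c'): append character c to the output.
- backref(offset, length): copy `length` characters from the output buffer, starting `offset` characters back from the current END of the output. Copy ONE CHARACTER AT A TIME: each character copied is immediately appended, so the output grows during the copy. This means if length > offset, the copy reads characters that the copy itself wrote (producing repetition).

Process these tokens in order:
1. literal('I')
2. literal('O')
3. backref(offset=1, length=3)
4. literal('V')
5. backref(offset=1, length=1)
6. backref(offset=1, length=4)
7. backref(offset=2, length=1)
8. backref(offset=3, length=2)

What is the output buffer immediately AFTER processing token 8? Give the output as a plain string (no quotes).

Token 1: literal('I'). Output: "I"
Token 2: literal('O'). Output: "IO"
Token 3: backref(off=1, len=3) (overlapping!). Copied 'OOO' from pos 1. Output: "IOOOO"
Token 4: literal('V'). Output: "IOOOOV"
Token 5: backref(off=1, len=1). Copied 'V' from pos 5. Output: "IOOOOVV"
Token 6: backref(off=1, len=4) (overlapping!). Copied 'VVVV' from pos 6. Output: "IOOOOVVVVVV"
Token 7: backref(off=2, len=1). Copied 'V' from pos 9. Output: "IOOOOVVVVVVV"
Token 8: backref(off=3, len=2). Copied 'VV' from pos 9. Output: "IOOOOVVVVVVVVV"

Answer: IOOOOVVVVVVVVV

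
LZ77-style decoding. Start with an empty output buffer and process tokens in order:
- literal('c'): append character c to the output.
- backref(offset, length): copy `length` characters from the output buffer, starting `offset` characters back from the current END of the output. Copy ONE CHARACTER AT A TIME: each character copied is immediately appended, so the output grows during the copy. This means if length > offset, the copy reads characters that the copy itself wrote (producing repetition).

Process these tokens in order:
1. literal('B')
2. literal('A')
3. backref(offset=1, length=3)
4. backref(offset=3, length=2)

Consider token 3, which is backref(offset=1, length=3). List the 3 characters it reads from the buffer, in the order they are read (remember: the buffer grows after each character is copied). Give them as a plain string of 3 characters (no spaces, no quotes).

Token 1: literal('B'). Output: "B"
Token 2: literal('A'). Output: "BA"
Token 3: backref(off=1, len=3). Buffer before: "BA" (len 2)
  byte 1: read out[1]='A', append. Buffer now: "BAA"
  byte 2: read out[2]='A', append. Buffer now: "BAAA"
  byte 3: read out[3]='A', append. Buffer now: "BAAAA"

Answer: AAA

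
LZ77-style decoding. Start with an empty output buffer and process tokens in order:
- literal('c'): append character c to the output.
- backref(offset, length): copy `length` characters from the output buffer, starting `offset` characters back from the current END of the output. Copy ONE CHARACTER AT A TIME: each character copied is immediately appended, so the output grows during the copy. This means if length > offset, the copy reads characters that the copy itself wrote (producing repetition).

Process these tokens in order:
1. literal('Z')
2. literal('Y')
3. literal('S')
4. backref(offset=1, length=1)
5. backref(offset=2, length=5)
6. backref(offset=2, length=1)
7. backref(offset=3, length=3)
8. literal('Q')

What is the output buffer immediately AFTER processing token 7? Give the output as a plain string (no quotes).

Answer: ZYSSSSSSSSSSS

Derivation:
Token 1: literal('Z'). Output: "Z"
Token 2: literal('Y'). Output: "ZY"
Token 3: literal('S'). Output: "ZYS"
Token 4: backref(off=1, len=1). Copied 'S' from pos 2. Output: "ZYSS"
Token 5: backref(off=2, len=5) (overlapping!). Copied 'SSSSS' from pos 2. Output: "ZYSSSSSSS"
Token 6: backref(off=2, len=1). Copied 'S' from pos 7. Output: "ZYSSSSSSSS"
Token 7: backref(off=3, len=3). Copied 'SSS' from pos 7. Output: "ZYSSSSSSSSSSS"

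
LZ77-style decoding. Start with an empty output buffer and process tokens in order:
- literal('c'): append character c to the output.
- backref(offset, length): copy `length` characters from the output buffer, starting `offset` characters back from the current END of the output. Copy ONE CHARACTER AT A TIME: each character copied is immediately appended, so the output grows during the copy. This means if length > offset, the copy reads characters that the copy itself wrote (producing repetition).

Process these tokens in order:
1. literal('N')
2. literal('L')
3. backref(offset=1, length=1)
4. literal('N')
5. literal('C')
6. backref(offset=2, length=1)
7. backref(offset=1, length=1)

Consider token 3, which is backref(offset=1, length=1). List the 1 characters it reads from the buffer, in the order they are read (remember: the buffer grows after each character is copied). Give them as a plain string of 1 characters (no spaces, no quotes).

Answer: L

Derivation:
Token 1: literal('N'). Output: "N"
Token 2: literal('L'). Output: "NL"
Token 3: backref(off=1, len=1). Buffer before: "NL" (len 2)
  byte 1: read out[1]='L', append. Buffer now: "NLL"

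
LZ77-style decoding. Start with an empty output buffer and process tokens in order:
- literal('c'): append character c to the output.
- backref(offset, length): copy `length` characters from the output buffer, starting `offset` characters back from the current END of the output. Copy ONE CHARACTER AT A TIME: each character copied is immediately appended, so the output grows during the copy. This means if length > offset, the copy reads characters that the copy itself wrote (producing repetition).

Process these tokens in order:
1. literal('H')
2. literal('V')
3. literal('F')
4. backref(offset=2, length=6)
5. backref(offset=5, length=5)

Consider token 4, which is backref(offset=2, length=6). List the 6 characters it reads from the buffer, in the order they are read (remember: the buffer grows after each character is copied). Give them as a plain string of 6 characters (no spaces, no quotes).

Answer: VFVFVF

Derivation:
Token 1: literal('H'). Output: "H"
Token 2: literal('V'). Output: "HV"
Token 3: literal('F'). Output: "HVF"
Token 4: backref(off=2, len=6). Buffer before: "HVF" (len 3)
  byte 1: read out[1]='V', append. Buffer now: "HVFV"
  byte 2: read out[2]='F', append. Buffer now: "HVFVF"
  byte 3: read out[3]='V', append. Buffer now: "HVFVFV"
  byte 4: read out[4]='F', append. Buffer now: "HVFVFVF"
  byte 5: read out[5]='V', append. Buffer now: "HVFVFVFV"
  byte 6: read out[6]='F', append. Buffer now: "HVFVFVFVF"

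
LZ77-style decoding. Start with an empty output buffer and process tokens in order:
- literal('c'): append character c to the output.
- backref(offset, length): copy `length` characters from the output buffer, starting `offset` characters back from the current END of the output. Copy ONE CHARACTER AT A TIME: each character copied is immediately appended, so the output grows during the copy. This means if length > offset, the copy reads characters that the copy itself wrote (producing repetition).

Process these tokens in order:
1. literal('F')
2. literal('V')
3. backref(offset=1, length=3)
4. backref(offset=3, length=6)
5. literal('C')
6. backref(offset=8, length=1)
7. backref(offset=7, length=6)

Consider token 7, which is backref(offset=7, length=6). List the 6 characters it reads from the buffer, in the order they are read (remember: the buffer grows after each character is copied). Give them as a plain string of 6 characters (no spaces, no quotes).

Token 1: literal('F'). Output: "F"
Token 2: literal('V'). Output: "FV"
Token 3: backref(off=1, len=3) (overlapping!). Copied 'VVV' from pos 1. Output: "FVVVV"
Token 4: backref(off=3, len=6) (overlapping!). Copied 'VVVVVV' from pos 2. Output: "FVVVVVVVVVV"
Token 5: literal('C'). Output: "FVVVVVVVVVVC"
Token 6: backref(off=8, len=1). Copied 'V' from pos 4. Output: "FVVVVVVVVVVCV"
Token 7: backref(off=7, len=6). Buffer before: "FVVVVVVVVVVCV" (len 13)
  byte 1: read out[6]='V', append. Buffer now: "FVVVVVVVVVVCVV"
  byte 2: read out[7]='V', append. Buffer now: "FVVVVVVVVVVCVVV"
  byte 3: read out[8]='V', append. Buffer now: "FVVVVVVVVVVCVVVV"
  byte 4: read out[9]='V', append. Buffer now: "FVVVVVVVVVVCVVVVV"
  byte 5: read out[10]='V', append. Buffer now: "FVVVVVVVVVVCVVVVVV"
  byte 6: read out[11]='C', append. Buffer now: "FVVVVVVVVVVCVVVVVVC"

Answer: VVVVVC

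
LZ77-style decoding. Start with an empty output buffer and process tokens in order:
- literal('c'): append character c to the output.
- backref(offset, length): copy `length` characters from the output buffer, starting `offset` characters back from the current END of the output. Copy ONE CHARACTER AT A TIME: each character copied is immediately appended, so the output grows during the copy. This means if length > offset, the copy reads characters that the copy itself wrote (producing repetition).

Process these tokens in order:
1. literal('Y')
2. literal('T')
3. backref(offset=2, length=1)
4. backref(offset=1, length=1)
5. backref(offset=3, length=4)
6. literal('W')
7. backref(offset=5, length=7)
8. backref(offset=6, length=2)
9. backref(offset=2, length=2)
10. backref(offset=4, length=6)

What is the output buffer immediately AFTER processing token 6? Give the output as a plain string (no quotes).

Answer: YTYYTYYTW

Derivation:
Token 1: literal('Y'). Output: "Y"
Token 2: literal('T'). Output: "YT"
Token 3: backref(off=2, len=1). Copied 'Y' from pos 0. Output: "YTY"
Token 4: backref(off=1, len=1). Copied 'Y' from pos 2. Output: "YTYY"
Token 5: backref(off=3, len=4) (overlapping!). Copied 'TYYT' from pos 1. Output: "YTYYTYYT"
Token 6: literal('W'). Output: "YTYYTYYTW"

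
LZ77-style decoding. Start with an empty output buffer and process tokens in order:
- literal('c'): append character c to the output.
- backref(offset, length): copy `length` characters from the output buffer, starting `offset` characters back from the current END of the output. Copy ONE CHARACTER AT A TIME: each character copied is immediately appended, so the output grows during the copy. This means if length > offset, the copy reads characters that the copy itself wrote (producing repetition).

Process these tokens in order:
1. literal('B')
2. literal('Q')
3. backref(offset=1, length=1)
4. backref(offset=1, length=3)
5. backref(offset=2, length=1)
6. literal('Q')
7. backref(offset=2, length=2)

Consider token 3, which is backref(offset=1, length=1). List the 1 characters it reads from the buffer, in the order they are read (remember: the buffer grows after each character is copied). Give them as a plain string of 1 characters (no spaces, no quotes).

Answer: Q

Derivation:
Token 1: literal('B'). Output: "B"
Token 2: literal('Q'). Output: "BQ"
Token 3: backref(off=1, len=1). Buffer before: "BQ" (len 2)
  byte 1: read out[1]='Q', append. Buffer now: "BQQ"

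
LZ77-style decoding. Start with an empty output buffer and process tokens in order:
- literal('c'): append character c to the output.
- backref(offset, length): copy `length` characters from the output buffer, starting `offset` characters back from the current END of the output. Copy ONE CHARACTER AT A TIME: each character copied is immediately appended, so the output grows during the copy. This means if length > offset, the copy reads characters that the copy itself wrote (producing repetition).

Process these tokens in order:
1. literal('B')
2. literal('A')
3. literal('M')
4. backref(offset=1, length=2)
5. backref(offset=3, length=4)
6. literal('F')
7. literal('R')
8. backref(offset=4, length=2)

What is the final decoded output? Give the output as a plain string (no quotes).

Token 1: literal('B'). Output: "B"
Token 2: literal('A'). Output: "BA"
Token 3: literal('M'). Output: "BAM"
Token 4: backref(off=1, len=2) (overlapping!). Copied 'MM' from pos 2. Output: "BAMMM"
Token 5: backref(off=3, len=4) (overlapping!). Copied 'MMMM' from pos 2. Output: "BAMMMMMMM"
Token 6: literal('F'). Output: "BAMMMMMMMF"
Token 7: literal('R'). Output: "BAMMMMMMMFR"
Token 8: backref(off=4, len=2). Copied 'MM' from pos 7. Output: "BAMMMMMMMFRMM"

Answer: BAMMMMMMMFRMM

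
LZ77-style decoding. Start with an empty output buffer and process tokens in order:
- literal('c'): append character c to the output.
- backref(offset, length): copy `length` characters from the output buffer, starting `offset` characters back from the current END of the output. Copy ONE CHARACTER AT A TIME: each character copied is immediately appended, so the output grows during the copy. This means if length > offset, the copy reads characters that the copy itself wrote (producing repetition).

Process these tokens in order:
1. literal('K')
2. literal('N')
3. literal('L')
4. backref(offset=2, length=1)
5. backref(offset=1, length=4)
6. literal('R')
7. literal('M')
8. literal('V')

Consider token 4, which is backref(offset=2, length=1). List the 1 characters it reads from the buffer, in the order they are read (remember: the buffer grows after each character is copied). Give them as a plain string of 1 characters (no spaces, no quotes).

Answer: N

Derivation:
Token 1: literal('K'). Output: "K"
Token 2: literal('N'). Output: "KN"
Token 3: literal('L'). Output: "KNL"
Token 4: backref(off=2, len=1). Buffer before: "KNL" (len 3)
  byte 1: read out[1]='N', append. Buffer now: "KNLN"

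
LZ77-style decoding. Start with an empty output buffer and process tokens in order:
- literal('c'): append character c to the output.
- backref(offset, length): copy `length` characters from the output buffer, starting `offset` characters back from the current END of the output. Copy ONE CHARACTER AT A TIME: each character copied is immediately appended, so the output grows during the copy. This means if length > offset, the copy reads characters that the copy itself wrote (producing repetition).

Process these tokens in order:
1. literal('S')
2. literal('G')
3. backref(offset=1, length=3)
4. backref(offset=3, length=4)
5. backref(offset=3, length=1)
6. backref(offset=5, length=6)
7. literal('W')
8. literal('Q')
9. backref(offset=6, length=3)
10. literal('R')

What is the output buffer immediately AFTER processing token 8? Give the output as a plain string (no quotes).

Answer: SGGGGGGGGGGGGGGGWQ

Derivation:
Token 1: literal('S'). Output: "S"
Token 2: literal('G'). Output: "SG"
Token 3: backref(off=1, len=3) (overlapping!). Copied 'GGG' from pos 1. Output: "SGGGG"
Token 4: backref(off=3, len=4) (overlapping!). Copied 'GGGG' from pos 2. Output: "SGGGGGGGG"
Token 5: backref(off=3, len=1). Copied 'G' from pos 6. Output: "SGGGGGGGGG"
Token 6: backref(off=5, len=6) (overlapping!). Copied 'GGGGGG' from pos 5. Output: "SGGGGGGGGGGGGGGG"
Token 7: literal('W'). Output: "SGGGGGGGGGGGGGGGW"
Token 8: literal('Q'). Output: "SGGGGGGGGGGGGGGGWQ"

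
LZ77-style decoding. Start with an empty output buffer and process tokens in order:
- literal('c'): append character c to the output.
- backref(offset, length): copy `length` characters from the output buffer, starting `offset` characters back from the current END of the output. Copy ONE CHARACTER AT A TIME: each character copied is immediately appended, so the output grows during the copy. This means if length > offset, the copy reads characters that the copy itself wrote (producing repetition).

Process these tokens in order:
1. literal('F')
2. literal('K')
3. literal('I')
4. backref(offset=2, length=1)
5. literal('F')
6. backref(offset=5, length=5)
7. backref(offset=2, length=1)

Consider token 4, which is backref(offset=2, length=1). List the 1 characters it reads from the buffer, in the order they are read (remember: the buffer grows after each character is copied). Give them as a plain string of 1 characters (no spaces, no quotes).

Answer: K

Derivation:
Token 1: literal('F'). Output: "F"
Token 2: literal('K'). Output: "FK"
Token 3: literal('I'). Output: "FKI"
Token 4: backref(off=2, len=1). Buffer before: "FKI" (len 3)
  byte 1: read out[1]='K', append. Buffer now: "FKIK"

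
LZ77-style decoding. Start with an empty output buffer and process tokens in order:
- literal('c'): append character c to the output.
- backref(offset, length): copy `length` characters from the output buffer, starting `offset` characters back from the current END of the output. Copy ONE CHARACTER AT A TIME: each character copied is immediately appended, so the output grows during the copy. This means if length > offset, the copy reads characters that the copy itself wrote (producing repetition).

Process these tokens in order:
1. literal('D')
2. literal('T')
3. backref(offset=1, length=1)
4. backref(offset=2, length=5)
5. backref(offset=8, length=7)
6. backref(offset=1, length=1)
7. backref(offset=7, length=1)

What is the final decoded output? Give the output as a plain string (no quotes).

Answer: DTTTTTTTDTTTTTTTT

Derivation:
Token 1: literal('D'). Output: "D"
Token 2: literal('T'). Output: "DT"
Token 3: backref(off=1, len=1). Copied 'T' from pos 1. Output: "DTT"
Token 4: backref(off=2, len=5) (overlapping!). Copied 'TTTTT' from pos 1. Output: "DTTTTTTT"
Token 5: backref(off=8, len=7). Copied 'DTTTTTT' from pos 0. Output: "DTTTTTTTDTTTTTT"
Token 6: backref(off=1, len=1). Copied 'T' from pos 14. Output: "DTTTTTTTDTTTTTTT"
Token 7: backref(off=7, len=1). Copied 'T' from pos 9. Output: "DTTTTTTTDTTTTTTTT"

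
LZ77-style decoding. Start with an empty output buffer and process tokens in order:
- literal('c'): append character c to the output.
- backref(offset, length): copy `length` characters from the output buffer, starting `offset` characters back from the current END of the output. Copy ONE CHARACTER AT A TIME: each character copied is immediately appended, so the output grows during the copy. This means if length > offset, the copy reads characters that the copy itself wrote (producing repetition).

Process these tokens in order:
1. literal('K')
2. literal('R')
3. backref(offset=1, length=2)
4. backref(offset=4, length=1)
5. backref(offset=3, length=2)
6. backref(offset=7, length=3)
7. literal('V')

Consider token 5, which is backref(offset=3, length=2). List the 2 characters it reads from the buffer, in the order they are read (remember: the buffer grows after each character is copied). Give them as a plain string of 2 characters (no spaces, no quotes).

Answer: RR

Derivation:
Token 1: literal('K'). Output: "K"
Token 2: literal('R'). Output: "KR"
Token 3: backref(off=1, len=2) (overlapping!). Copied 'RR' from pos 1. Output: "KRRR"
Token 4: backref(off=4, len=1). Copied 'K' from pos 0. Output: "KRRRK"
Token 5: backref(off=3, len=2). Buffer before: "KRRRK" (len 5)
  byte 1: read out[2]='R', append. Buffer now: "KRRRKR"
  byte 2: read out[3]='R', append. Buffer now: "KRRRKRR"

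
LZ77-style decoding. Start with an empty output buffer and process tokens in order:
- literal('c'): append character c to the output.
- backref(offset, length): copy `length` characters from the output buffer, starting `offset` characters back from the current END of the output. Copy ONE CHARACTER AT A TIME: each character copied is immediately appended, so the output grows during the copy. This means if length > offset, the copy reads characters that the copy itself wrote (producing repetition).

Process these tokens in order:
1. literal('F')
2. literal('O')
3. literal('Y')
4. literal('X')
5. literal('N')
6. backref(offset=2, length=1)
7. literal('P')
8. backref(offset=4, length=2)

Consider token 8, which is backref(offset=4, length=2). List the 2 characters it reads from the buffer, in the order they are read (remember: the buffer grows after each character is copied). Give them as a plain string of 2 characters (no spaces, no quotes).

Answer: XN

Derivation:
Token 1: literal('F'). Output: "F"
Token 2: literal('O'). Output: "FO"
Token 3: literal('Y'). Output: "FOY"
Token 4: literal('X'). Output: "FOYX"
Token 5: literal('N'). Output: "FOYXN"
Token 6: backref(off=2, len=1). Copied 'X' from pos 3. Output: "FOYXNX"
Token 7: literal('P'). Output: "FOYXNXP"
Token 8: backref(off=4, len=2). Buffer before: "FOYXNXP" (len 7)
  byte 1: read out[3]='X', append. Buffer now: "FOYXNXPX"
  byte 2: read out[4]='N', append. Buffer now: "FOYXNXPXN"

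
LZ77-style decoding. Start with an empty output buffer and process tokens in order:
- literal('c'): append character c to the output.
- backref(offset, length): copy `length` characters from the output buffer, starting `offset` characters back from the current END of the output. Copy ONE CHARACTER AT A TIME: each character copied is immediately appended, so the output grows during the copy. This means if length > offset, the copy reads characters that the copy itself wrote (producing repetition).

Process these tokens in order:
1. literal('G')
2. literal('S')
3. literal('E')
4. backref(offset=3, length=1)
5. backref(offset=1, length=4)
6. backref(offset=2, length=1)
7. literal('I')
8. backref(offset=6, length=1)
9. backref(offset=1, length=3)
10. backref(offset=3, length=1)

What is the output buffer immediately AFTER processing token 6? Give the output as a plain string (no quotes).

Token 1: literal('G'). Output: "G"
Token 2: literal('S'). Output: "GS"
Token 3: literal('E'). Output: "GSE"
Token 4: backref(off=3, len=1). Copied 'G' from pos 0. Output: "GSEG"
Token 5: backref(off=1, len=4) (overlapping!). Copied 'GGGG' from pos 3. Output: "GSEGGGGG"
Token 6: backref(off=2, len=1). Copied 'G' from pos 6. Output: "GSEGGGGGG"

Answer: GSEGGGGGG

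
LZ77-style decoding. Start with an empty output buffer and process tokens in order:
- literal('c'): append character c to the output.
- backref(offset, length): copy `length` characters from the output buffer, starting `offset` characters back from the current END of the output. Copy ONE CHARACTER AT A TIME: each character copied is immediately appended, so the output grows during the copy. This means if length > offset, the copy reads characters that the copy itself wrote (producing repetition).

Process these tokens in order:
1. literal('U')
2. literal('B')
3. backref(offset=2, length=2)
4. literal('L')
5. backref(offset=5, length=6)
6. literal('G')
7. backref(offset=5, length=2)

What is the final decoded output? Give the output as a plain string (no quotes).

Answer: UBUBLUBUBLUGUB

Derivation:
Token 1: literal('U'). Output: "U"
Token 2: literal('B'). Output: "UB"
Token 3: backref(off=2, len=2). Copied 'UB' from pos 0. Output: "UBUB"
Token 4: literal('L'). Output: "UBUBL"
Token 5: backref(off=5, len=6) (overlapping!). Copied 'UBUBLU' from pos 0. Output: "UBUBLUBUBLU"
Token 6: literal('G'). Output: "UBUBLUBUBLUG"
Token 7: backref(off=5, len=2). Copied 'UB' from pos 7. Output: "UBUBLUBUBLUGUB"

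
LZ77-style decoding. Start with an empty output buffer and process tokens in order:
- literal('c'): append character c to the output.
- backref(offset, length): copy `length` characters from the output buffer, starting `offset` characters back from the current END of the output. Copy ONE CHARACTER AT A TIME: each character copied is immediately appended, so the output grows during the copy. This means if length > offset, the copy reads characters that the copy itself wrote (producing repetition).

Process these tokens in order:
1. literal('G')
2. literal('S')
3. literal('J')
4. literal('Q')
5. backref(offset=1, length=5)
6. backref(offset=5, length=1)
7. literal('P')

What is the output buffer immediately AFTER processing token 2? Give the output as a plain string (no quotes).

Answer: GS

Derivation:
Token 1: literal('G'). Output: "G"
Token 2: literal('S'). Output: "GS"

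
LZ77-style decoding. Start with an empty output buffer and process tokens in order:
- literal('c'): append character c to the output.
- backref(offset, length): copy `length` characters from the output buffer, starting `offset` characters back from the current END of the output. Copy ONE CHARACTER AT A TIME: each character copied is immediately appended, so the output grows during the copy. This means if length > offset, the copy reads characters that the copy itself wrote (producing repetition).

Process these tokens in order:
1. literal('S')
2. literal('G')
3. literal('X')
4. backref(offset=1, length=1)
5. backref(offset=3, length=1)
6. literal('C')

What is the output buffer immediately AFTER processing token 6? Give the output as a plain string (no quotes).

Token 1: literal('S'). Output: "S"
Token 2: literal('G'). Output: "SG"
Token 3: literal('X'). Output: "SGX"
Token 4: backref(off=1, len=1). Copied 'X' from pos 2. Output: "SGXX"
Token 5: backref(off=3, len=1). Copied 'G' from pos 1. Output: "SGXXG"
Token 6: literal('C'). Output: "SGXXGC"

Answer: SGXXGC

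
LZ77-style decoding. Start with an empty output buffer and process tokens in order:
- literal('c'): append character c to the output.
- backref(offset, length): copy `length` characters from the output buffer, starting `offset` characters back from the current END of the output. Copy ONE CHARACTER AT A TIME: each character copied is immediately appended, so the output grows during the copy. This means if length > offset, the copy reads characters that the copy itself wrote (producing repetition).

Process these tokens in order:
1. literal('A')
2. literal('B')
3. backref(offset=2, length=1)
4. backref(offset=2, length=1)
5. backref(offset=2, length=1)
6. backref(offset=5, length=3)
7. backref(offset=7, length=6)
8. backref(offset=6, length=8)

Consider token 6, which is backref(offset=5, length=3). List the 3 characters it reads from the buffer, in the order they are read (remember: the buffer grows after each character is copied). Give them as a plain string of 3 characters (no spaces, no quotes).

Answer: ABA

Derivation:
Token 1: literal('A'). Output: "A"
Token 2: literal('B'). Output: "AB"
Token 3: backref(off=2, len=1). Copied 'A' from pos 0. Output: "ABA"
Token 4: backref(off=2, len=1). Copied 'B' from pos 1. Output: "ABAB"
Token 5: backref(off=2, len=1). Copied 'A' from pos 2. Output: "ABABA"
Token 6: backref(off=5, len=3). Buffer before: "ABABA" (len 5)
  byte 1: read out[0]='A', append. Buffer now: "ABABAA"
  byte 2: read out[1]='B', append. Buffer now: "ABABAAB"
  byte 3: read out[2]='A', append. Buffer now: "ABABAABA"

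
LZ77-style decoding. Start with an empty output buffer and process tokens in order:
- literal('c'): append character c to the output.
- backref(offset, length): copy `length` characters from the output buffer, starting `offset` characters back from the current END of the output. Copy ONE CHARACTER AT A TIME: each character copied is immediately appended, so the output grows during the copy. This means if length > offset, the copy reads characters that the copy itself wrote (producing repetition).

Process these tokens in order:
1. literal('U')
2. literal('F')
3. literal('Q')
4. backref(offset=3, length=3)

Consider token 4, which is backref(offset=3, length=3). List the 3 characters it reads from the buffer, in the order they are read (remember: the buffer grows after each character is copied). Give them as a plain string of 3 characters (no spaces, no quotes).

Token 1: literal('U'). Output: "U"
Token 2: literal('F'). Output: "UF"
Token 3: literal('Q'). Output: "UFQ"
Token 4: backref(off=3, len=3). Buffer before: "UFQ" (len 3)
  byte 1: read out[0]='U', append. Buffer now: "UFQU"
  byte 2: read out[1]='F', append. Buffer now: "UFQUF"
  byte 3: read out[2]='Q', append. Buffer now: "UFQUFQ"

Answer: UFQ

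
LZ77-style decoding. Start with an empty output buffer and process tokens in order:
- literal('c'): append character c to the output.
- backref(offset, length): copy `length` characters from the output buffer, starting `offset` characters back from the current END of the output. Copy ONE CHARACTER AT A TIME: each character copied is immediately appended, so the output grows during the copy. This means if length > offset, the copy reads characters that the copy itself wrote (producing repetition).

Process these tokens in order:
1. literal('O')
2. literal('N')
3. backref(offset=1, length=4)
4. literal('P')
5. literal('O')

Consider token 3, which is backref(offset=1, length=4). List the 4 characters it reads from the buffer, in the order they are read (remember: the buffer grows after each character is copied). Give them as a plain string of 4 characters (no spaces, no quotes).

Token 1: literal('O'). Output: "O"
Token 2: literal('N'). Output: "ON"
Token 3: backref(off=1, len=4). Buffer before: "ON" (len 2)
  byte 1: read out[1]='N', append. Buffer now: "ONN"
  byte 2: read out[2]='N', append. Buffer now: "ONNN"
  byte 3: read out[3]='N', append. Buffer now: "ONNNN"
  byte 4: read out[4]='N', append. Buffer now: "ONNNNN"

Answer: NNNN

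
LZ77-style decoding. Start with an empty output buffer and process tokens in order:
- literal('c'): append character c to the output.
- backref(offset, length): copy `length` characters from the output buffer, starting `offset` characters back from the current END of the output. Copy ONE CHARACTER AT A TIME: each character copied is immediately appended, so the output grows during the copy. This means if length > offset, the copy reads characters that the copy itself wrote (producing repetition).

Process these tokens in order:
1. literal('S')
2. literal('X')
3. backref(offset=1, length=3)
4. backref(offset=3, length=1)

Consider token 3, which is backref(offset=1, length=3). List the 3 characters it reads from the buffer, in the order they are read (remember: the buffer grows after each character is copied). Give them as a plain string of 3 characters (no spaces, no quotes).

Token 1: literal('S'). Output: "S"
Token 2: literal('X'). Output: "SX"
Token 3: backref(off=1, len=3). Buffer before: "SX" (len 2)
  byte 1: read out[1]='X', append. Buffer now: "SXX"
  byte 2: read out[2]='X', append. Buffer now: "SXXX"
  byte 3: read out[3]='X', append. Buffer now: "SXXXX"

Answer: XXX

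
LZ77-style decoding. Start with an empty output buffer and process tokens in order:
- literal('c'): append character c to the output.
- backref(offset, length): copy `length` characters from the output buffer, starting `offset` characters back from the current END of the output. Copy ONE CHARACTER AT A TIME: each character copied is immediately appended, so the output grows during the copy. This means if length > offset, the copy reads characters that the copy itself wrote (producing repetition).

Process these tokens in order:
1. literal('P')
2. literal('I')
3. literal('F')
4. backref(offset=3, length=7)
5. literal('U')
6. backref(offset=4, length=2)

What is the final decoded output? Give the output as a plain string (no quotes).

Token 1: literal('P'). Output: "P"
Token 2: literal('I'). Output: "PI"
Token 3: literal('F'). Output: "PIF"
Token 4: backref(off=3, len=7) (overlapping!). Copied 'PIFPIFP' from pos 0. Output: "PIFPIFPIFP"
Token 5: literal('U'). Output: "PIFPIFPIFPU"
Token 6: backref(off=4, len=2). Copied 'IF' from pos 7. Output: "PIFPIFPIFPUIF"

Answer: PIFPIFPIFPUIF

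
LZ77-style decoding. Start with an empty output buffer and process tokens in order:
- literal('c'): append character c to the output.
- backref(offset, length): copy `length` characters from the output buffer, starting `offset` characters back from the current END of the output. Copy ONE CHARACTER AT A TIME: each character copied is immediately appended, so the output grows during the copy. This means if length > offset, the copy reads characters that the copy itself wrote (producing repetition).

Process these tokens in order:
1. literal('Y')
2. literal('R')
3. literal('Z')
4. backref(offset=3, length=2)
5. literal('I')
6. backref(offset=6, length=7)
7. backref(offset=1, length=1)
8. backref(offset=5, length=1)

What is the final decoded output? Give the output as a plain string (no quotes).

Answer: YRZYRIYRZYRIYYY

Derivation:
Token 1: literal('Y'). Output: "Y"
Token 2: literal('R'). Output: "YR"
Token 3: literal('Z'). Output: "YRZ"
Token 4: backref(off=3, len=2). Copied 'YR' from pos 0. Output: "YRZYR"
Token 5: literal('I'). Output: "YRZYRI"
Token 6: backref(off=6, len=7) (overlapping!). Copied 'YRZYRIY' from pos 0. Output: "YRZYRIYRZYRIY"
Token 7: backref(off=1, len=1). Copied 'Y' from pos 12. Output: "YRZYRIYRZYRIYY"
Token 8: backref(off=5, len=1). Copied 'Y' from pos 9. Output: "YRZYRIYRZYRIYYY"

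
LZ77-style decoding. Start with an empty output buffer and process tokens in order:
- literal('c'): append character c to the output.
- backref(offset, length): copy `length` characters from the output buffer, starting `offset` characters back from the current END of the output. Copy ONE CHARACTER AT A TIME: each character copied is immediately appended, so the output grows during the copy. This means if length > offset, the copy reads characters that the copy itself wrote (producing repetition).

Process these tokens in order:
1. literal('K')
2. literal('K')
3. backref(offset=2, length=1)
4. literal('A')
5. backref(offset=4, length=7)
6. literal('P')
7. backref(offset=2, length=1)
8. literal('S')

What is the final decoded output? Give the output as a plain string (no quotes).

Token 1: literal('K'). Output: "K"
Token 2: literal('K'). Output: "KK"
Token 3: backref(off=2, len=1). Copied 'K' from pos 0. Output: "KKK"
Token 4: literal('A'). Output: "KKKA"
Token 5: backref(off=4, len=7) (overlapping!). Copied 'KKKAKKK' from pos 0. Output: "KKKAKKKAKKK"
Token 6: literal('P'). Output: "KKKAKKKAKKKP"
Token 7: backref(off=2, len=1). Copied 'K' from pos 10. Output: "KKKAKKKAKKKPK"
Token 8: literal('S'). Output: "KKKAKKKAKKKPKS"

Answer: KKKAKKKAKKKPKS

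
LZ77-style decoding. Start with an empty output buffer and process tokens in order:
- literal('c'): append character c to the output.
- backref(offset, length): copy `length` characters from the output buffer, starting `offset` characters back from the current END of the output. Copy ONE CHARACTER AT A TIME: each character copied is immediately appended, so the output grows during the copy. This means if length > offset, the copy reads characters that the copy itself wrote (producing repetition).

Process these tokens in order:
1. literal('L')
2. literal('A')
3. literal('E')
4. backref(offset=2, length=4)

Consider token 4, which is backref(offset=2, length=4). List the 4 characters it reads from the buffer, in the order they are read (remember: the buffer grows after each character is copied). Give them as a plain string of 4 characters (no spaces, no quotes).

Answer: AEAE

Derivation:
Token 1: literal('L'). Output: "L"
Token 2: literal('A'). Output: "LA"
Token 3: literal('E'). Output: "LAE"
Token 4: backref(off=2, len=4). Buffer before: "LAE" (len 3)
  byte 1: read out[1]='A', append. Buffer now: "LAEA"
  byte 2: read out[2]='E', append. Buffer now: "LAEAE"
  byte 3: read out[3]='A', append. Buffer now: "LAEAEA"
  byte 4: read out[4]='E', append. Buffer now: "LAEAEAE"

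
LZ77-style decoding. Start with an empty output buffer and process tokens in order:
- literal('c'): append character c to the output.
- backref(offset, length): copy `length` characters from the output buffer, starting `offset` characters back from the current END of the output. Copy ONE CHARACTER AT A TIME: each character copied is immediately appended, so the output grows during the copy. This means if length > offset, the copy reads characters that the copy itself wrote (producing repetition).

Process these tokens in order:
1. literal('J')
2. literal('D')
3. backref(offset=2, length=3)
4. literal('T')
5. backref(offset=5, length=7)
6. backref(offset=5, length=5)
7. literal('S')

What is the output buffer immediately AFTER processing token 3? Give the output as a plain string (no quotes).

Token 1: literal('J'). Output: "J"
Token 2: literal('D'). Output: "JD"
Token 3: backref(off=2, len=3) (overlapping!). Copied 'JDJ' from pos 0. Output: "JDJDJ"

Answer: JDJDJ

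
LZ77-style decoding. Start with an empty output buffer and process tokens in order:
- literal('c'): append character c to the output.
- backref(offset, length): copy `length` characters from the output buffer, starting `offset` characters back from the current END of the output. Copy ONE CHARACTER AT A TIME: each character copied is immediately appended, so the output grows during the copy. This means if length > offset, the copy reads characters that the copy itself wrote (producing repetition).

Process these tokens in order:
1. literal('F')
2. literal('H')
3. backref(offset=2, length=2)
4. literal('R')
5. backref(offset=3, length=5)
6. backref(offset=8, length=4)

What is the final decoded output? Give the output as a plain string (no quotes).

Answer: FHFHRFHRFHFHRF

Derivation:
Token 1: literal('F'). Output: "F"
Token 2: literal('H'). Output: "FH"
Token 3: backref(off=2, len=2). Copied 'FH' from pos 0. Output: "FHFH"
Token 4: literal('R'). Output: "FHFHR"
Token 5: backref(off=3, len=5) (overlapping!). Copied 'FHRFH' from pos 2. Output: "FHFHRFHRFH"
Token 6: backref(off=8, len=4). Copied 'FHRF' from pos 2. Output: "FHFHRFHRFHFHRF"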